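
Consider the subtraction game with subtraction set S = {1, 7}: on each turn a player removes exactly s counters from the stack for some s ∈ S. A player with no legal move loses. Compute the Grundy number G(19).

G(0) = 0
G(1) = mex{0} = 1
G(2) = mex{1} = 0
G(3) = mex{0} = 1
G(4) = mex{1} = 0
G(5) = mex{0} = 1
G(6) = mex{1} = 0
G(7) = mex{0,0} = 1
G(8) = mex{1,1} = 0
G(9) = mex{0,0} = 1
G(10) = mex{1,1} = 0
G(11) = mex{0,0} = 1
G(12) = mex{1,1} = 0
G(13) = mex{0,0} = 1
G(14) = mex{1,1} = 0
G(15) = mex{0,0} = 1
G(16) = mex{1,1} = 0
G(17) = mex{0,0} = 1
G(18) = mex{1,1} = 0
G(19) = mex{0,0} = 1

1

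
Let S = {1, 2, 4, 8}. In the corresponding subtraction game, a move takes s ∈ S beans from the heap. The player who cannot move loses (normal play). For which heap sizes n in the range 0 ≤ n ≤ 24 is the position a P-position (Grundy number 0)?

0, 3, 6, 9, 12, 15, 18, 21, 24

n :  0  1  2  3  4  5  6  7  8  9 10 11 12 13 14 15 16 17 18 19 20 21 22 23 24
G :  0  1  2  0  1  2  0  1  2  0  1  2  0  1  2  0  1  2  0  1  2  0  1  2  0
P-positions are exactly the n with G(n) = 0.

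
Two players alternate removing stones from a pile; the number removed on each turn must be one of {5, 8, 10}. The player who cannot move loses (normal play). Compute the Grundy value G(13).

2

n :  0  1  2  3  4  5  6  7  8  9 10 11 12 13
G :  0  0  0  0  0  1  1  1  1  1  2  2  2  2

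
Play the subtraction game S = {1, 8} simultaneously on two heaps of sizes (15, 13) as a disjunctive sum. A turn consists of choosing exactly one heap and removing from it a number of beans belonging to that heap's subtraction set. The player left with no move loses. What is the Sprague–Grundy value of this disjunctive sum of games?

0

All heaps use S = {1, 8}:
G(0) = 0
G(1) = mex{0} = 1
G(2) = mex{1} = 0
G(3) = mex{0} = 1
G(4) = mex{1} = 0
G(5) = mex{0} = 1
G(6) = mex{1} = 0
G(7) = mex{0} = 1
G(8) = mex{1,0} = 2
G(9) = mex{2,1} = 0
G(10) = mex{0,0} = 1
G(11) = mex{1,1} = 0
G(12) = mex{0,0} = 1
G(13) = mex{1,1} = 0
G(14) = mex{0,0} = 1
G(15) = mex{1,1} = 0
Heap A: G(15) = 0.
Heap B: G(13) = 0.
Combined Grundy value = 0 ⊕ 0 = 0.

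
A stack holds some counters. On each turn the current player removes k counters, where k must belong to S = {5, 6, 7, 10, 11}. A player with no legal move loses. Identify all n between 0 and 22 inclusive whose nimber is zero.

0, 1, 2, 3, 4, 16, 17, 18, 19, 20

G(0) = 0
G(1) = mex{} = 0
G(2) = mex{} = 0
G(3) = mex{} = 0
G(4) = mex{} = 0
G(5) = mex{0} = 1
G(6) = mex{0,0} = 1
G(7) = mex{0,0,0} = 1
G(8) = mex{0,0,0} = 1
G(9) = mex{0,0,0} = 1
G(10) = mex{1,0,0,0} = 2
G(11) = mex{1,1,0,0,0} = 2
G(12) = mex{1,1,1,0,0} = 2
G(13) = mex{1,1,1,0,0} = 2
G(14) = mex{1,1,1,0,0} = 2
G(15) = mex{2,1,1,1,0} = 3
G(16) = mex{2,2,1,1,1} = 0
G(17) = mex{2,2,2,1,1} = 0
G(18) = mex{2,2,2,1,1} = 0
G(19) = mex{2,2,2,1,1} = 0
G(20) = mex{3,2,2,2,1} = 0
G(21) = mex{0,3,2,2,2} = 1
G(22) = mex{0,0,3,2,2} = 1
P-positions are exactly the n with G(n) = 0.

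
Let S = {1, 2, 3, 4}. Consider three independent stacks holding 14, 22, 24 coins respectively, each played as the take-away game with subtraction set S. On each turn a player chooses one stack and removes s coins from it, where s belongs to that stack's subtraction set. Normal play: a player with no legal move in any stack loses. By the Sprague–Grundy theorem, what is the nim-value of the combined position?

All stacks use S = {1, 2, 3, 4}:
G(0) = 0
G(1) = mex{0} = 1
G(2) = mex{1,0} = 2
G(3) = mex{2,1,0} = 3
G(4) = mex{3,2,1,0} = 4
G(5) = mex{4,3,2,1} = 0
G(6) = mex{0,4,3,2} = 1
G(7) = mex{1,0,4,3} = 2
G(8) = mex{2,1,0,4} = 3
G(9) = mex{3,2,1,0} = 4
G(10) = mex{4,3,2,1} = 0
G(11) = mex{0,4,3,2} = 1
G(12) = mex{1,0,4,3} = 2
G(13) = mex{2,1,0,4} = 3
G(14) = mex{3,2,1,0} = 4
G(15) = mex{4,3,2,1} = 0
G(16) = mex{0,4,3,2} = 1
G(17) = mex{1,0,4,3} = 2
G(18) = mex{2,1,0,4} = 3
G(19) = mex{3,2,1,0} = 4
G(20) = mex{4,3,2,1} = 0
G(21) = mex{0,4,3,2} = 1
G(22) = mex{1,0,4,3} = 2
G(23) = mex{2,1,0,4} = 3
G(24) = mex{3,2,1,0} = 4
Stack A: G(14) = 4.
Stack B: G(22) = 2.
Stack C: G(24) = 4.
Combined Grundy value = 4 ⊕ 2 ⊕ 4 = 2.

2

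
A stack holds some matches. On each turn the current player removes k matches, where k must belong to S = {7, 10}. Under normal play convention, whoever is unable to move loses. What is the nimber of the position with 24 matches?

G(0) = 0
G(1) = mex{} = 0
G(2) = mex{} = 0
G(3) = mex{} = 0
G(4) = mex{} = 0
G(5) = mex{} = 0
G(6) = mex{} = 0
G(7) = mex{0} = 1
G(8) = mex{0} = 1
G(9) = mex{0} = 1
G(10) = mex{0,0} = 1
G(11) = mex{0,0} = 1
G(12) = mex{0,0} = 1
G(13) = mex{0,0} = 1
G(14) = mex{1,0} = 2
G(15) = mex{1,0} = 2
G(16) = mex{1,0} = 2
G(17) = mex{1,1} = 0
G(18) = mex{1,1} = 0
G(19) = mex{1,1} = 0
G(20) = mex{1,1} = 0
G(21) = mex{2,1} = 0
G(22) = mex{2,1} = 0
G(23) = mex{2,1} = 0
G(24) = mex{0,2} = 1

1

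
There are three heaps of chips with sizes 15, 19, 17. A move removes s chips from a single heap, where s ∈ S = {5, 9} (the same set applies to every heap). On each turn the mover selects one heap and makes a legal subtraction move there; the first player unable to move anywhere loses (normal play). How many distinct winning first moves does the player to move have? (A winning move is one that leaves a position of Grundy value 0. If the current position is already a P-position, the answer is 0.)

All heaps use S = {5, 9}:
n :  0  1  2  3  4  5  6  7  8  9 10 11 12 13 14 15 16 17 18 19
G :  0  0  0  0  0  1  1  1  1  1  2  2  2  2  0  0  0  0  0  1
Heap A: G(15) = 0.
Heap B: G(19) = 1.
Heap C: G(17) = 0.
Combined Grundy value = 0 ⊕ 1 ⊕ 0 = 1.
A winning move leaves total XOR = 0, i.e. changes one component's Grundy value g to g ⊕ X where X is the current total.
Heap A: need g' = 0⊕1 = 1. Options: 15−5→G=2, 15−9→G=1. Hits: 1.
Heap B: need g' = 1⊕1 = 0. Options: 19−5→G=0, 19−9→G=2. Hits: 1.
Heap C: need g' = 0⊕1 = 1. Options: 17−5→G=2, 17−9→G=1. Hits: 1.

3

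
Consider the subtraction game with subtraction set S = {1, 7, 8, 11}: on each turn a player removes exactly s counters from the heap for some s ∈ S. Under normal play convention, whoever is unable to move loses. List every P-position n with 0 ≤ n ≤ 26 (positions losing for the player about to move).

0, 2, 4, 6, 16, 18, 20, 22

G(0) = 0
G(1) = mex{0} = 1
G(2) = mex{1} = 0
G(3) = mex{0} = 1
G(4) = mex{1} = 0
G(5) = mex{0} = 1
G(6) = mex{1} = 0
G(7) = mex{0,0} = 1
G(8) = mex{1,1,0} = 2
G(9) = mex{2,0,1} = 3
G(10) = mex{3,1,0} = 2
G(11) = mex{2,0,1,0} = 3
G(12) = mex{3,1,0,1} = 2
G(13) = mex{2,0,1,0} = 3
G(14) = mex{3,1,0,1} = 2
G(15) = mex{2,2,1,0} = 3
G(16) = mex{3,3,2,1} = 0
G(17) = mex{0,2,3,0} = 1
G(18) = mex{1,3,2,1} = 0
G(19) = mex{0,2,3,2} = 1
G(20) = mex{1,3,2,3} = 0
G(21) = mex{0,2,3,2} = 1
G(22) = mex{1,3,2,3} = 0
G(23) = mex{0,0,3,2} = 1
G(24) = mex{1,1,0,3} = 2
G(25) = mex{2,0,1,2} = 3
G(26) = mex{3,1,0,3} = 2
P-positions are exactly the n with G(n) = 0.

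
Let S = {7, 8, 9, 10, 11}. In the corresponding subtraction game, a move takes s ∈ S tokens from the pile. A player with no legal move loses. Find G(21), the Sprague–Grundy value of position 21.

G(0) = 0
G(1) = mex{} = 0
G(2) = mex{} = 0
G(3) = mex{} = 0
G(4) = mex{} = 0
G(5) = mex{} = 0
G(6) = mex{} = 0
G(7) = mex{0} = 1
G(8) = mex{0,0} = 1
G(9) = mex{0,0,0} = 1
G(10) = mex{0,0,0,0} = 1
G(11) = mex{0,0,0,0,0} = 1
G(12) = mex{0,0,0,0,0} = 1
G(13) = mex{0,0,0,0,0} = 1
G(14) = mex{1,0,0,0,0} = 2
G(15) = mex{1,1,0,0,0} = 2
G(16) = mex{1,1,1,0,0} = 2
G(17) = mex{1,1,1,1,0} = 2
G(18) = mex{1,1,1,1,1} = 0
G(19) = mex{1,1,1,1,1} = 0
G(20) = mex{1,1,1,1,1} = 0
G(21) = mex{2,1,1,1,1} = 0

0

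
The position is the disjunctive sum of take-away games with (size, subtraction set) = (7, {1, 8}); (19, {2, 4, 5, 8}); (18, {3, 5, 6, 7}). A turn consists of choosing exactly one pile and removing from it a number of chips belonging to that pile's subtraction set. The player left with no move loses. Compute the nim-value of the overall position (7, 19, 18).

3

Pile A, S = {1, 8}:
n : 0 1 2 3 4 5 6 7
G : 0 1 0 1 0 1 0 1
G_A(7) = 1.
Pile B, S = {2, 4, 5, 8}:
n :  0  1  2  3  4  5  6  7  8  9 10 11 12 13 14 15 16 17 18 19
G :  0  0  1  1  2  2  3  0  4  1  0  2  1  0  2  1  0  2  1  0
G_B(19) = 0.
Pile C, S = {3, 5, 6, 7}:
n :  0  1  2  3  4  5  6  7  8  9 10 11 12 13 14 15 16 17 18
G :  0  0  0  1  1  1  2  2  2  3  0  0  0  1  1  1  2  2  2
G_C(18) = 2.
Combined Grundy value = 1 ⊕ 0 ⊕ 2 = 3.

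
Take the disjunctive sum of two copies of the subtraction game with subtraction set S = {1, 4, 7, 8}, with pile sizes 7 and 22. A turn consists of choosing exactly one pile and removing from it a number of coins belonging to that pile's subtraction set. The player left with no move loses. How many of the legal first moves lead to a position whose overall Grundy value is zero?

1

All piles use S = {1, 4, 7, 8}:
n :  0  1  2  3  4  5  6  7  8  9 10 11 12 13 14 15 16 17 18 19 20 21 22
G :  0  1  0  1  2  0  1  2  3  2  3  0  1  3  0  1  0  1  2  3  2  4  3
Pile A: G(7) = 2.
Pile B: G(22) = 3.
Combined Grundy value = 2 ⊕ 3 = 1.
A winning move leaves total XOR = 0, i.e. changes one component's Grundy value g to g ⊕ X where X is the current total.
Pile A: need g' = 2⊕1 = 3. Options: 7−1→G=1, 7−4→G=1, 7−7→G=0. Hits: 0.
Pile B: need g' = 3⊕1 = 2. Options: 22−1→G=4, 22−4→G=2, 22−7→G=1, 22−8→G=0. Hits: 1.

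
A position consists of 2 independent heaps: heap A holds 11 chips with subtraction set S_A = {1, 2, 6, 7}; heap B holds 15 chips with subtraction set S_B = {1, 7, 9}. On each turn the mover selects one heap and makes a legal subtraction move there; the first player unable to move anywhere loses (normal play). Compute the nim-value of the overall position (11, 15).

1

Heap A, S = {1, 2, 6, 7}:
G(0) = 0
G(1) = mex{0} = 1
G(2) = mex{1,0} = 2
G(3) = mex{2,1} = 0
G(4) = mex{0,2} = 1
G(5) = mex{1,0} = 2
G(6) = mex{2,1,0} = 3
G(7) = mex{3,2,1,0} = 4
G(8) = mex{4,3,2,1} = 0
G(9) = mex{0,4,0,2} = 1
G(10) = mex{1,0,1,0} = 2
G(11) = mex{2,1,2,1} = 0
G_A(11) = 0.
Heap B, S = {1, 7, 9}:
n :  0  1  2  3  4  5  6  7  8  9 10 11 12 13 14 15
G :  0  1  0  1  0  1  0  1  0  1  0  1  0  1  0  1
G_B(15) = 1.
Combined Grundy value = 0 ⊕ 1 = 1.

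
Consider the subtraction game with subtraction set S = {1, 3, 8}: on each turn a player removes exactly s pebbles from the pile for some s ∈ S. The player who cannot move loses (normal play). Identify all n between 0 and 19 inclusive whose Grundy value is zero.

0, 2, 4, 6, 11, 13, 15, 17

G(0) = 0
G(1) = mex{0} = 1
G(2) = mex{1} = 0
G(3) = mex{0,0} = 1
G(4) = mex{1,1} = 0
G(5) = mex{0,0} = 1
G(6) = mex{1,1} = 0
G(7) = mex{0,0} = 1
G(8) = mex{1,1,0} = 2
G(9) = mex{2,0,1} = 3
G(10) = mex{3,1,0} = 2
G(11) = mex{2,2,1} = 0
G(12) = mex{0,3,0} = 1
G(13) = mex{1,2,1} = 0
G(14) = mex{0,0,0} = 1
G(15) = mex{1,1,1} = 0
G(16) = mex{0,0,2} = 1
G(17) = mex{1,1,3} = 0
G(18) = mex{0,0,2} = 1
G(19) = mex{1,1,0} = 2
P-positions are exactly the n with G(n) = 0.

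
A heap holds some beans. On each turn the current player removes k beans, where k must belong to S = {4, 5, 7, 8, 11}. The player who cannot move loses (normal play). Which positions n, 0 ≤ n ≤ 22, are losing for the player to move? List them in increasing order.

0, 1, 2, 3, 15, 16, 17, 18

n :  0  1  2  3  4  5  6  7  8  9 10 11 12 13 14 15 16 17 18 19 20 21 22
G :  0  0  0  0  1  1  1  1  2  2  2  2  3  3  3  0  0  0  0  1  1  1  1
P-positions are exactly the n with G(n) = 0.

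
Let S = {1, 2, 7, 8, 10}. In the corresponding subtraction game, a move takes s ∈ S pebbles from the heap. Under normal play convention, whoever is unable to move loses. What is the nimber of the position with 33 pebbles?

G(0) = 0
G(1) = mex{0} = 1
G(2) = mex{1,0} = 2
G(3) = mex{2,1} = 0
G(4) = mex{0,2} = 1
G(5) = mex{1,0} = 2
G(6) = mex{2,1} = 0
G(7) = mex{0,2,0} = 1
G(8) = mex{1,0,1,0} = 2
G(9) = mex{2,1,2,1} = 0
G(10) = mex{0,2,0,2,0} = 1
G(11) = mex{1,0,1,0,1} = 2
G(12) = mex{2,1,2,1,2} = 0
G(13) = mex{0,2,0,2,0} = 1
G(14) = mex{1,0,1,0,1} = 2
G(15) = mex{2,1,2,1,2} = 0
G(16) = mex{0,2,0,2,0} = 1
G(17) = mex{1,0,1,0,1} = 2
G(18) = mex{2,1,2,1,2} = 0
G(19) = mex{0,2,0,2,0} = 1
G(20) = mex{1,0,1,0,1} = 2
G(21) = mex{2,1,2,1,2} = 0
G(22) = mex{0,2,0,2,0} = 1
G(23) = mex{1,0,1,0,1} = 2
G(24) = mex{2,1,2,1,2} = 0
G(25) = mex{0,2,0,2,0} = 1
G(26) = mex{1,0,1,0,1} = 2
G(27) = mex{2,1,2,1,2} = 0
G(28) = mex{0,2,0,2,0} = 1
G(29) = mex{1,0,1,0,1} = 2
G(30) = mex{2,1,2,1,2} = 0
G(31) = mex{0,2,0,2,0} = 1
G(32) = mex{1,0,1,0,1} = 2
G(33) = mex{2,1,2,1,2} = 0

0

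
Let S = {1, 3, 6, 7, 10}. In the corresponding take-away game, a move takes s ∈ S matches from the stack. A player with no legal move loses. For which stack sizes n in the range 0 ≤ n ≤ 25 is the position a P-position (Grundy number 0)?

0, 2, 4, 13, 15, 17

G(0) = 0
G(1) = mex{0} = 1
G(2) = mex{1} = 0
G(3) = mex{0,0} = 1
G(4) = mex{1,1} = 0
G(5) = mex{0,0} = 1
G(6) = mex{1,1,0} = 2
G(7) = mex{2,0,1,0} = 3
G(8) = mex{3,1,0,1} = 2
G(9) = mex{2,2,1,0} = 3
G(10) = mex{3,3,0,1,0} = 2
G(11) = mex{2,2,1,0,1} = 3
G(12) = mex{3,3,2,1,0} = 4
G(13) = mex{4,2,3,2,1} = 0
G(14) = mex{0,3,2,3,0} = 1
G(15) = mex{1,4,3,2,1} = 0
G(16) = mex{0,0,2,3,2} = 1
G(17) = mex{1,1,3,2,3} = 0
G(18) = mex{0,0,4,3,2} = 1
G(19) = mex{1,1,0,4,3} = 2
G(20) = mex{2,0,1,0,2} = 3
G(21) = mex{3,1,0,1,3} = 2
G(22) = mex{2,2,1,0,4} = 3
G(23) = mex{3,3,0,1,0} = 2
G(24) = mex{2,2,1,0,1} = 3
G(25) = mex{3,3,2,1,0} = 4
P-positions are exactly the n with G(n) = 0.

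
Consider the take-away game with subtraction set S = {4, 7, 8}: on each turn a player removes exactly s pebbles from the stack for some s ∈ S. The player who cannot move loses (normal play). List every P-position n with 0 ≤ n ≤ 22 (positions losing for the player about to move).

n :  0  1  2  3  4  5  6  7  8  9 10 11 12 13 14 15 16 17 18 19 20 21 22
G :  0  0  0  0  1  1  1  1  2  2  2  2  0  0  0  0  1  1  1  1  2  2  2
P-positions are exactly the n with G(n) = 0.

0, 1, 2, 3, 12, 13, 14, 15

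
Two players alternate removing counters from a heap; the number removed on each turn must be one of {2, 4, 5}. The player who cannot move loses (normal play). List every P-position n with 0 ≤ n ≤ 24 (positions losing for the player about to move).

0, 1, 7, 8, 14, 15, 21, 22

G(0) = 0
G(1) = mex{} = 0
G(2) = mex{0} = 1
G(3) = mex{0} = 1
G(4) = mex{1,0} = 2
G(5) = mex{1,0,0} = 2
G(6) = mex{2,1,0} = 3
G(7) = mex{2,1,1} = 0
G(8) = mex{3,2,1} = 0
G(9) = mex{0,2,2} = 1
G(10) = mex{0,3,2} = 1
G(11) = mex{1,0,3} = 2
G(12) = mex{1,0,0} = 2
G(13) = mex{2,1,0} = 3
G(14) = mex{2,1,1} = 0
G(15) = mex{3,2,1} = 0
G(16) = mex{0,2,2} = 1
G(17) = mex{0,3,2} = 1
G(18) = mex{1,0,3} = 2
G(19) = mex{1,0,0} = 2
G(20) = mex{2,1,0} = 3
G(21) = mex{2,1,1} = 0
G(22) = mex{3,2,1} = 0
G(23) = mex{0,2,2} = 1
G(24) = mex{0,3,2} = 1
P-positions are exactly the n with G(n) = 0.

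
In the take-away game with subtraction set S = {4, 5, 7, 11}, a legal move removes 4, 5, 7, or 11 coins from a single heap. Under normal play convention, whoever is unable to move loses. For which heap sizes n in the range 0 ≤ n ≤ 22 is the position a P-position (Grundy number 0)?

0, 1, 2, 3, 15, 16, 17, 18

n :  0  1  2  3  4  5  6  7  8  9 10 11 12 13 14 15 16 17 18 19 20 21 22
G :  0  0  0  0  1  1  1  1  2  2  2  2  3  3  3  0  0  0  0  1  1  1  1
P-positions are exactly the n with G(n) = 0.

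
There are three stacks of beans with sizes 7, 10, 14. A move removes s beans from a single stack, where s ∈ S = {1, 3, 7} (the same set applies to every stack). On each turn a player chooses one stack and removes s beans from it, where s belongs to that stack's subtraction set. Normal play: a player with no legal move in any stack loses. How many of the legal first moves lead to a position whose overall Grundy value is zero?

9

All stacks use S = {1, 3, 7}:
n :  0  1  2  3  4  5  6  7  8  9 10 11 12 13 14
G :  0  1  0  1  0  1  0  1  0  1  0  1  0  1  0
Stack A: G(7) = 1.
Stack B: G(10) = 0.
Stack C: G(14) = 0.
Combined Grundy value = 1 ⊕ 0 ⊕ 0 = 1.
A winning move leaves total XOR = 0, i.e. changes one component's Grundy value g to g ⊕ X where X is the current total.
Stack A: need g' = 1⊕1 = 0. Options: 7−1→G=0, 7−3→G=0, 7−7→G=0. Hits: 3.
Stack B: need g' = 0⊕1 = 1. Options: 10−1→G=1, 10−3→G=1, 10−7→G=1. Hits: 3.
Stack C: need g' = 0⊕1 = 1. Options: 14−1→G=1, 14−3→G=1, 14−7→G=1. Hits: 3.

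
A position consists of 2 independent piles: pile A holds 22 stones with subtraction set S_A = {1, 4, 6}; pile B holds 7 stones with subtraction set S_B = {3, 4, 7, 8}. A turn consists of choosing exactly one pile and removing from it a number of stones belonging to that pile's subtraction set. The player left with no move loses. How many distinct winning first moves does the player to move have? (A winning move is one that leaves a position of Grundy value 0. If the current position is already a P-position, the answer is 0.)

1

Pile A, S = {1, 4, 6}:
n :  0  1  2  3  4  5  6  7  8  9 10 11 12 13 14 15 16 17 18 19 20 21 22
G :  0  1  0  1  2  0  1  0  1  2  0  1  0  1  2  0  1  0  1  2  0  1  0
G_A(22) = 0.
Pile B, S = {3, 4, 7, 8}:
G(0) = 0
G(1) = mex{} = 0
G(2) = mex{} = 0
G(3) = mex{0} = 1
G(4) = mex{0,0} = 1
G(5) = mex{0,0} = 1
G(6) = mex{1,0} = 2
G(7) = mex{1,1,0} = 2
G_B(7) = 2.
Combined Grundy value = 0 ⊕ 2 = 2.
A winning move leaves total XOR = 0, i.e. changes one component's Grundy value g to g ⊕ X where X is the current total.
Pile A: need g' = 0⊕2 = 2. Options: 22−1→G=1, 22−4→G=1, 22−6→G=1. Hits: 0.
Pile B: need g' = 2⊕2 = 0. Options: 7−3→G=1, 7−4→G=1, 7−7→G=0. Hits: 1.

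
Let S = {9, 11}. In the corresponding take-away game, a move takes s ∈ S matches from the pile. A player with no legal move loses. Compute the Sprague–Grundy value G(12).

1

n :  0  1  2  3  4  5  6  7  8  9 10 11 12
G :  0  0  0  0  0  0  0  0  0  1  1  1  1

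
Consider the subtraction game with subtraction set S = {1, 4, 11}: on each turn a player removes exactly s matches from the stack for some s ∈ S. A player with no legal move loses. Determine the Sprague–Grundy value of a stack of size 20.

n :  0  1  2  3  4  5  6  7  8  9 10 11 12 13 14 15 16 17 18 19 20
G :  0  1  0  1  2  0  1  0  1  2  0  1  0  1  2  0  1  0  1  2  0

0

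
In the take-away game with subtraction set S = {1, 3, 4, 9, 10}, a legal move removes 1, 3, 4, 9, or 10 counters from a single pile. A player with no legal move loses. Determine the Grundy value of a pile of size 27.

1

n :  0  1  2  3  4  5  6  7  8  9 10 11 12 13 14 15 16 17 18 19 20 21 22 23 24 25 26 27
G :  0  1  0  1  2  3  2  0  1  4  3  2  3  0  1  0  1  2  3  2  0  1  4  3  2  3  0  1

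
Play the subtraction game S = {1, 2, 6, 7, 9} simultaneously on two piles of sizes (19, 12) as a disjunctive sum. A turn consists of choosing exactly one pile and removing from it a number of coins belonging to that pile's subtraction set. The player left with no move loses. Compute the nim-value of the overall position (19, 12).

1

All piles use S = {1, 2, 6, 7, 9}:
G(0) = 0
G(1) = mex{0} = 1
G(2) = mex{1,0} = 2
G(3) = mex{2,1} = 0
G(4) = mex{0,2} = 1
G(5) = mex{1,0} = 2
G(6) = mex{2,1,0} = 3
G(7) = mex{3,2,1,0} = 4
G(8) = mex{4,3,2,1} = 0
G(9) = mex{0,4,0,2,0} = 1
G(10) = mex{1,0,1,0,1} = 2
G(11) = mex{2,1,2,1,2} = 0
G(12) = mex{0,2,3,2,0} = 1
G(13) = mex{1,0,4,3,1} = 2
G(14) = mex{2,1,0,4,2} = 3
G(15) = mex{3,2,1,0,3} = 4
G(16) = mex{4,3,2,1,4} = 0
G(17) = mex{0,4,0,2,0} = 1
G(18) = mex{1,0,1,0,1} = 2
G(19) = mex{2,1,2,1,2} = 0
Pile A: G(19) = 0.
Pile B: G(12) = 1.
Combined Grundy value = 0 ⊕ 1 = 1.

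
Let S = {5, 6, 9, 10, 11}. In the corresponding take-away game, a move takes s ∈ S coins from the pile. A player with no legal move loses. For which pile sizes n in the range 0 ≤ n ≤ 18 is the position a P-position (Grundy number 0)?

0, 1, 2, 3, 4, 16, 17, 18

G(0) = 0
G(1) = mex{} = 0
G(2) = mex{} = 0
G(3) = mex{} = 0
G(4) = mex{} = 0
G(5) = mex{0} = 1
G(6) = mex{0,0} = 1
G(7) = mex{0,0} = 1
G(8) = mex{0,0} = 1
G(9) = mex{0,0,0} = 1
G(10) = mex{1,0,0,0} = 2
G(11) = mex{1,1,0,0,0} = 2
G(12) = mex{1,1,0,0,0} = 2
G(13) = mex{1,1,0,0,0} = 2
G(14) = mex{1,1,1,0,0} = 2
G(15) = mex{2,1,1,1,0} = 3
G(16) = mex{2,2,1,1,1} = 0
G(17) = mex{2,2,1,1,1} = 0
G(18) = mex{2,2,1,1,1} = 0
P-positions are exactly the n with G(n) = 0.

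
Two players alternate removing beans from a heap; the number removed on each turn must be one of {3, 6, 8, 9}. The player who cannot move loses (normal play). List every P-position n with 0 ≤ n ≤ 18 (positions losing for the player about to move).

n :  0  1  2  3  4  5  6  7  8  9 10 11 12 13 14 15 16 17 18
G :  0  0  0  1  1  1  2  2  2  3  3  3  0  0  0  1  1  1  2
P-positions are exactly the n with G(n) = 0.

0, 1, 2, 12, 13, 14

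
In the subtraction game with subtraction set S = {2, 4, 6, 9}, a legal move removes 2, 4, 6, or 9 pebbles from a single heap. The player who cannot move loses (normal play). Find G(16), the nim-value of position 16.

0

G(0) = 0
G(1) = mex{} = 0
G(2) = mex{0} = 1
G(3) = mex{0} = 1
G(4) = mex{1,0} = 2
G(5) = mex{1,0} = 2
G(6) = mex{2,1,0} = 3
G(7) = mex{2,1,0} = 3
G(8) = mex{3,2,1} = 0
G(9) = mex{3,2,1,0} = 4
G(10) = mex{0,3,2,0} = 1
G(11) = mex{4,3,2,1} = 0
G(12) = mex{1,0,3,1} = 2
G(13) = mex{0,4,3,2} = 1
G(14) = mex{2,1,0,2} = 3
G(15) = mex{1,0,4,3} = 2
G(16) = mex{3,2,1,3} = 0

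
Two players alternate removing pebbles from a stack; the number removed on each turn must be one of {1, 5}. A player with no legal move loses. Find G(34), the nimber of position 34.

n :  0  1  2  3  4  5  6  7  8  9 10 11 12 13 14 15 16 17 18 19 20 21 22 23 24 25 26 27 28 29 30 31 32 33 34
G :  0  1  0  1  0  1  0  1  0  1  0  1  0  1  0  1  0  1  0  1  0  1  0  1  0  1  0  1  0  1  0  1  0  1  0

0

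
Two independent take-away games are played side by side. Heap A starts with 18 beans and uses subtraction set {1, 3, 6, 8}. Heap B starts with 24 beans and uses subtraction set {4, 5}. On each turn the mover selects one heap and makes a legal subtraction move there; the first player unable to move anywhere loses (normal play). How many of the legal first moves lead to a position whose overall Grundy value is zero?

4

Heap A, S = {1, 3, 6, 8}:
G(0) = 0
G(1) = mex{0} = 1
G(2) = mex{1} = 0
G(3) = mex{0,0} = 1
G(4) = mex{1,1} = 0
G(5) = mex{0,0} = 1
G(6) = mex{1,1,0} = 2
G(7) = mex{2,0,1} = 3
G(8) = mex{3,1,0,0} = 2
G(9) = mex{2,2,1,1} = 0
G(10) = mex{0,3,0,0} = 1
G(11) = mex{1,2,1,1} = 0
G(12) = mex{0,0,2,0} = 1
G(13) = mex{1,1,3,1} = 0
G(14) = mex{0,0,2,2} = 1
G(15) = mex{1,1,0,3} = 2
G(16) = mex{2,0,1,2} = 3
G(17) = mex{3,1,0,0} = 2
G(18) = mex{2,2,1,1} = 0
G_A(18) = 0.
Heap B, S = {4, 5}:
G(0) = 0
G(1) = mex{} = 0
G(2) = mex{} = 0
G(3) = mex{} = 0
G(4) = mex{0} = 1
G(5) = mex{0,0} = 1
G(6) = mex{0,0} = 1
G(7) = mex{0,0} = 1
G(8) = mex{1,0} = 2
G(9) = mex{1,1} = 0
G(10) = mex{1,1} = 0
G(11) = mex{1,1} = 0
G(12) = mex{2,1} = 0
G(13) = mex{0,2} = 1
G(14) = mex{0,0} = 1
G(15) = mex{0,0} = 1
G(16) = mex{0,0} = 1
G(17) = mex{1,0} = 2
G(18) = mex{1,1} = 0
G(19) = mex{1,1} = 0
G(20) = mex{1,1} = 0
G(21) = mex{2,1} = 0
G(22) = mex{0,2} = 1
G(23) = mex{0,0} = 1
G(24) = mex{0,0} = 1
G_B(24) = 1.
Combined Grundy value = 0 ⊕ 1 = 1.
A winning move leaves total XOR = 0, i.e. changes one component's Grundy value g to g ⊕ X where X is the current total.
Heap A: need g' = 0⊕1 = 1. Options: 18−1→G=2, 18−3→G=2, 18−6→G=1, 18−8→G=1. Hits: 2.
Heap B: need g' = 1⊕1 = 0. Options: 24−4→G=0, 24−5→G=0. Hits: 2.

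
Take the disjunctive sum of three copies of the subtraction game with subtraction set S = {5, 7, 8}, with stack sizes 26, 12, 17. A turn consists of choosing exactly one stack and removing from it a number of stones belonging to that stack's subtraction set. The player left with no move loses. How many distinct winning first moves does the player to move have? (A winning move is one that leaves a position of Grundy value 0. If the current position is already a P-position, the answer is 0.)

3

All stacks use S = {5, 7, 8}:
n :  0  1  2  3  4  5  6  7  8  9 10 11 12 13 14 15 16 17 18 19 20 21 22 23 24 25 26
G :  0  0  0  0  0  1  1  1  1  1  2  2  2  0  0  0  0  0  1  1  1  1  1  2  2  2  0
Stack A: G(26) = 0.
Stack B: G(12) = 2.
Stack C: G(17) = 0.
Combined Grundy value = 0 ⊕ 2 ⊕ 0 = 2.
A winning move leaves total XOR = 0, i.e. changes one component's Grundy value g to g ⊕ X where X is the current total.
Stack A: need g' = 0⊕2 = 2. Options: 26−5→G=1, 26−7→G=1, 26−8→G=1. Hits: 0.
Stack B: need g' = 2⊕2 = 0. Options: 12−5→G=1, 12−7→G=1, 12−8→G=0. Hits: 1.
Stack C: need g' = 0⊕2 = 2. Options: 17−5→G=2, 17−7→G=2, 17−8→G=1. Hits: 2.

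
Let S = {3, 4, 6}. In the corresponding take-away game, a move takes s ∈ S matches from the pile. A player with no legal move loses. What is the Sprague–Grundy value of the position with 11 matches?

0

G(0) = 0
G(1) = mex{} = 0
G(2) = mex{} = 0
G(3) = mex{0} = 1
G(4) = mex{0,0} = 1
G(5) = mex{0,0} = 1
G(6) = mex{1,0,0} = 2
G(7) = mex{1,1,0} = 2
G(8) = mex{1,1,0} = 2
G(9) = mex{2,1,1} = 0
G(10) = mex{2,2,1} = 0
G(11) = mex{2,2,1} = 0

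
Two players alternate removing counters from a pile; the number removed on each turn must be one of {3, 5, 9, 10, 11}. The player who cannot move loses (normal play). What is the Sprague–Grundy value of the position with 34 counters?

2

n :  0  1  2  3  4  5  6  7  8  9 10 11 12 13 14 15 16 17 18 19 20 21 22 23 24 25 26 27 28 29 30 31 32 33 34
G :  0  0  0  1  1  1  2  2  0  3  3  1  4  2  0  0  0  1  1  1  2  2  0  3  3  1  4  2  0  0  0  1  1  1  2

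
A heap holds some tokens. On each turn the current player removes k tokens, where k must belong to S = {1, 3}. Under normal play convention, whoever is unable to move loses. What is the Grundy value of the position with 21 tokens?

n :  0  1  2  3  4  5  6  7  8  9 10 11 12 13 14 15 16 17 18 19 20 21
G :  0  1  0  1  0  1  0  1  0  1  0  1  0  1  0  1  0  1  0  1  0  1

1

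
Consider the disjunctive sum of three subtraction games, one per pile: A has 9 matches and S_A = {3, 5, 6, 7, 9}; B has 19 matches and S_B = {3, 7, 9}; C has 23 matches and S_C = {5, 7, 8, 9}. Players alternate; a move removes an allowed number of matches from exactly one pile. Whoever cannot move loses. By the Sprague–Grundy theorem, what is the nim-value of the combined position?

3

Pile A, S = {3, 5, 6, 7, 9}:
G(0) = 0
G(1) = mex{} = 0
G(2) = mex{} = 0
G(3) = mex{0} = 1
G(4) = mex{0} = 1
G(5) = mex{0,0} = 1
G(6) = mex{1,0,0} = 2
G(7) = mex{1,0,0,0} = 2
G(8) = mex{1,1,0,0} = 2
G(9) = mex{2,1,1,0,0} = 3
G_A(9) = 3.
Pile B, S = {3, 7, 9}:
G(0) = 0
G(1) = mex{} = 0
G(2) = mex{} = 0
G(3) = mex{0} = 1
G(4) = mex{0} = 1
G(5) = mex{0} = 1
G(6) = mex{1} = 0
G(7) = mex{1,0} = 2
G(8) = mex{1,0} = 2
G(9) = mex{0,0,0} = 1
G(10) = mex{2,1,0} = 3
G(11) = mex{2,1,0} = 3
G(12) = mex{1,1,1} = 0
G(13) = mex{3,0,1} = 2
G(14) = mex{3,2,1} = 0
G(15) = mex{0,2,0} = 1
G(16) = mex{2,1,2} = 0
G(17) = mex{0,3,2} = 1
G(18) = mex{1,3,1} = 0
G(19) = mex{0,0,3} = 1
G_B(19) = 1.
Pile C, S = {5, 7, 8, 9}:
G(0) = 0
G(1) = mex{} = 0
G(2) = mex{} = 0
G(3) = mex{} = 0
G(4) = mex{} = 0
G(5) = mex{0} = 1
G(6) = mex{0} = 1
G(7) = mex{0,0} = 1
G(8) = mex{0,0,0} = 1
G(9) = mex{0,0,0,0} = 1
G(10) = mex{1,0,0,0} = 2
G(11) = mex{1,0,0,0} = 2
G(12) = mex{1,1,0,0} = 2
G(13) = mex{1,1,1,0} = 2
G(14) = mex{1,1,1,1} = 0
G(15) = mex{2,1,1,1} = 0
G(16) = mex{2,1,1,1} = 0
G(17) = mex{2,2,1,1} = 0
G(18) = mex{2,2,2,1} = 0
G(19) = mex{0,2,2,2} = 1
G(20) = mex{0,2,2,2} = 1
G(21) = mex{0,0,2,2} = 1
G(22) = mex{0,0,0,2} = 1
G(23) = mex{0,0,0,0} = 1
G_C(23) = 1.
Combined Grundy value = 3 ⊕ 1 ⊕ 1 = 3.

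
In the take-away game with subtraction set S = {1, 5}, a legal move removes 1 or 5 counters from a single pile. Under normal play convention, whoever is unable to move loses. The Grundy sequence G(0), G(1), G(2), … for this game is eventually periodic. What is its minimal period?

n :  0  1  2  3  4  5  6  7  8  9 10 11 12 13 14
G :  0  1  0  1  0  1  0  1  0  1  0  1  0  1  0
G(n+2) = G(n) holds for n = 0,…,4 (a full window of length max(S) = 5), so the sequence is purely periodic with period 2.

2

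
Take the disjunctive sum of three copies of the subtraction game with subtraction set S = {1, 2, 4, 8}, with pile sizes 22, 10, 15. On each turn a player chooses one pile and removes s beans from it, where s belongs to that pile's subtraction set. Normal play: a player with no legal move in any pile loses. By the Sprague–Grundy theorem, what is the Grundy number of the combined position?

0

All piles use S = {1, 2, 4, 8}:
n :  0  1  2  3  4  5  6  7  8  9 10 11 12 13 14 15 16 17 18 19 20 21 22
G :  0  1  2  0  1  2  0  1  2  0  1  2  0  1  2  0  1  2  0  1  2  0  1
Pile A: G(22) = 1.
Pile B: G(10) = 1.
Pile C: G(15) = 0.
Combined Grundy value = 1 ⊕ 1 ⊕ 0 = 0.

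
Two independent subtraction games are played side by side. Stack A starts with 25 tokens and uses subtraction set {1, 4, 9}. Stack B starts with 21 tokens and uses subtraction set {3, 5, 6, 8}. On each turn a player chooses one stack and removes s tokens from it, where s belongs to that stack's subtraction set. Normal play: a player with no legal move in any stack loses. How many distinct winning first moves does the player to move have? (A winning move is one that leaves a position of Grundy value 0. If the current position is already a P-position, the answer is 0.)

Stack A, S = {1, 4, 9}:
n :  0  1  2  3  4  5  6  7  8  9 10 11 12 13 14 15 16 17 18 19 20 21 22 23 24 25
G :  0  1  0  1  2  0  1  0  1  2  0  1  0  1  2  0  1  0  1  2  0  1  0  1  2  0
G_A(25) = 0.
Stack B, S = {3, 5, 6, 8}:
G(0) = 0
G(1) = mex{} = 0
G(2) = mex{} = 0
G(3) = mex{0} = 1
G(4) = mex{0} = 1
G(5) = mex{0,0} = 1
G(6) = mex{1,0,0} = 2
G(7) = mex{1,0,0} = 2
G(8) = mex{1,1,0,0} = 2
G(9) = mex{2,1,1,0} = 3
G(10) = mex{2,1,1,0} = 3
G(11) = mex{2,2,1,1} = 0
G(12) = mex{3,2,2,1} = 0
G(13) = mex{3,2,2,1} = 0
G(14) = mex{0,3,2,2} = 1
G(15) = mex{0,3,3,2} = 1
G(16) = mex{0,0,3,2} = 1
G(17) = mex{1,0,0,3} = 2
G(18) = mex{1,0,0,3} = 2
G(19) = mex{1,1,0,0} = 2
G(20) = mex{2,1,1,0} = 3
G(21) = mex{2,1,1,0} = 3
G_B(21) = 3.
Combined Grundy value = 0 ⊕ 3 = 3.
A winning move leaves total XOR = 0, i.e. changes one component's Grundy value g to g ⊕ X where X is the current total.
Stack A: need g' = 0⊕3 = 3. Options: 25−1→G=2, 25−4→G=1, 25−9→G=1. Hits: 0.
Stack B: need g' = 3⊕3 = 0. Options: 21−3→G=2, 21−5→G=1, 21−6→G=1, 21−8→G=0. Hits: 1.

1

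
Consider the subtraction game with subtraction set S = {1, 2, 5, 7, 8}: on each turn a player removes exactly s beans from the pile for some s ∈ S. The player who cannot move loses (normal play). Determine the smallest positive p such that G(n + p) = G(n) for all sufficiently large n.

n :  0  1  2  3  4  5  6  7  8  9 10 11 12 13 14
G :  0  1  2  0  1  2  0  1  2  0  1  2  0  1  2
G(n+3) = G(n) holds for n = 0,…,7 (a full window of length max(S) = 8), so the sequence is purely periodic with period 3.

3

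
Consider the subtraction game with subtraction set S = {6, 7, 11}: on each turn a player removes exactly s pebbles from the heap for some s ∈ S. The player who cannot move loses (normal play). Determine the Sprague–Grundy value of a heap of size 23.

1

G(0) = 0
G(1) = mex{} = 0
G(2) = mex{} = 0
G(3) = mex{} = 0
G(4) = mex{} = 0
G(5) = mex{} = 0
G(6) = mex{0} = 1
G(7) = mex{0,0} = 1
G(8) = mex{0,0} = 1
G(9) = mex{0,0} = 1
G(10) = mex{0,0} = 1
G(11) = mex{0,0,0} = 1
G(12) = mex{1,0,0} = 2
G(13) = mex{1,1,0} = 2
G(14) = mex{1,1,0} = 2
G(15) = mex{1,1,0} = 2
G(16) = mex{1,1,0} = 2
G(17) = mex{1,1,1} = 0
G(18) = mex{2,1,1} = 0
G(19) = mex{2,2,1} = 0
G(20) = mex{2,2,1} = 0
G(21) = mex{2,2,1} = 0
G(22) = mex{2,2,1} = 0
G(23) = mex{0,2,2} = 1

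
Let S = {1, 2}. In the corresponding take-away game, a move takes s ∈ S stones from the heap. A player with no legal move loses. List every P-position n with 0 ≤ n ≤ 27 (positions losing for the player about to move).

n :  0  1  2  3  4  5  6  7  8  9 10 11 12 13 14 15 16 17 18 19 20 21 22 23 24 25 26 27
G :  0  1  2  0  1  2  0  1  2  0  1  2  0  1  2  0  1  2  0  1  2  0  1  2  0  1  2  0
P-positions are exactly the n with G(n) = 0.

0, 3, 6, 9, 12, 15, 18, 21, 24, 27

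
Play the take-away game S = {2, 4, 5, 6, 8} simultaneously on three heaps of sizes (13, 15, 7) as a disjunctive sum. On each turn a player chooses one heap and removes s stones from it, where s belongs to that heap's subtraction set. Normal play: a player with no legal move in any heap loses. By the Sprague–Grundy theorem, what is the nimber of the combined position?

0

All heaps use S = {2, 4, 5, 6, 8}:
G(0) = 0
G(1) = mex{} = 0
G(2) = mex{0} = 1
G(3) = mex{0} = 1
G(4) = mex{1,0} = 2
G(5) = mex{1,0,0} = 2
G(6) = mex{2,1,0,0} = 3
G(7) = mex{2,1,1,0} = 3
G(8) = mex{3,2,1,1,0} = 4
G(9) = mex{3,2,2,1,0} = 4
G(10) = mex{4,3,2,2,1} = 0
G(11) = mex{4,3,3,2,1} = 0
G(12) = mex{0,4,3,3,2} = 1
G(13) = mex{0,4,4,3,2} = 1
G(14) = mex{1,0,4,4,3} = 2
G(15) = mex{1,0,0,4,3} = 2
Heap A: G(13) = 1.
Heap B: G(15) = 2.
Heap C: G(7) = 3.
Combined Grundy value = 1 ⊕ 2 ⊕ 3 = 0.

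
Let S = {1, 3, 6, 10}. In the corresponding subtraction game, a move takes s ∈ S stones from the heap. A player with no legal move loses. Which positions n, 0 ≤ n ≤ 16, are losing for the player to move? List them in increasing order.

0, 2, 4, 9, 11, 13

n :  0  1  2  3  4  5  6  7  8  9 10 11 12 13 14 15 16
G :  0  1  0  1  0  1  2  3  2  0  1  0  1  0  1  2  3
P-positions are exactly the n with G(n) = 0.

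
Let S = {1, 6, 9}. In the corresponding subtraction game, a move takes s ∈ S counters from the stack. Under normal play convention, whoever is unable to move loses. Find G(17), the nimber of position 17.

n :  0  1  2  3  4  5  6  7  8  9 10 11 12 13 14 15 16 17
G :  0  1  0  1  0  1  2  0  1  2  3  2  0  1  0  1  2  0

0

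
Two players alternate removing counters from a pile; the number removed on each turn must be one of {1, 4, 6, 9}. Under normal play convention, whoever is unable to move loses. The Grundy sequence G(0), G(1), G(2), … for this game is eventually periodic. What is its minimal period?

5

n :  0  1  2  3  4  5  6  7  8  9 10 11 12 13 14 15
G :  0  1  0  1  2  0  1  0  1  2  0  1  0  1  2  0
G(n+5) = G(n) holds for n = 0,…,8 (a full window of length max(S) = 9), so the sequence is purely periodic with period 5.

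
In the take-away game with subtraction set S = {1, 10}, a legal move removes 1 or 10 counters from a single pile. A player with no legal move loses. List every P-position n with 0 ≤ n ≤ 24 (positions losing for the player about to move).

0, 2, 4, 6, 8, 11, 13, 15, 17, 19, 22, 24

G(0) = 0
G(1) = mex{0} = 1
G(2) = mex{1} = 0
G(3) = mex{0} = 1
G(4) = mex{1} = 0
G(5) = mex{0} = 1
G(6) = mex{1} = 0
G(7) = mex{0} = 1
G(8) = mex{1} = 0
G(9) = mex{0} = 1
G(10) = mex{1,0} = 2
G(11) = mex{2,1} = 0
G(12) = mex{0,0} = 1
G(13) = mex{1,1} = 0
G(14) = mex{0,0} = 1
G(15) = mex{1,1} = 0
G(16) = mex{0,0} = 1
G(17) = mex{1,1} = 0
G(18) = mex{0,0} = 1
G(19) = mex{1,1} = 0
G(20) = mex{0,2} = 1
G(21) = mex{1,0} = 2
G(22) = mex{2,1} = 0
G(23) = mex{0,0} = 1
G(24) = mex{1,1} = 0
P-positions are exactly the n with G(n) = 0.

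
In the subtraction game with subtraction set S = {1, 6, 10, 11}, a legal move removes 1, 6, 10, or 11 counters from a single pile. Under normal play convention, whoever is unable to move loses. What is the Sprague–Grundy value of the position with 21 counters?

G(0) = 0
G(1) = mex{0} = 1
G(2) = mex{1} = 0
G(3) = mex{0} = 1
G(4) = mex{1} = 0
G(5) = mex{0} = 1
G(6) = mex{1,0} = 2
G(7) = mex{2,1} = 0
G(8) = mex{0,0} = 1
G(9) = mex{1,1} = 0
G(10) = mex{0,0,0} = 1
G(11) = mex{1,1,1,0} = 2
G(12) = mex{2,2,0,1} = 3
G(13) = mex{3,0,1,0} = 2
G(14) = mex{2,1,0,1} = 3
G(15) = mex{3,0,1,0} = 2
G(16) = mex{2,1,2,1} = 0
G(17) = mex{0,2,0,2} = 1
G(18) = mex{1,3,1,0} = 2
G(19) = mex{2,2,0,1} = 3
G(20) = mex{3,3,1,0} = 2
G(21) = mex{2,2,2,1} = 0

0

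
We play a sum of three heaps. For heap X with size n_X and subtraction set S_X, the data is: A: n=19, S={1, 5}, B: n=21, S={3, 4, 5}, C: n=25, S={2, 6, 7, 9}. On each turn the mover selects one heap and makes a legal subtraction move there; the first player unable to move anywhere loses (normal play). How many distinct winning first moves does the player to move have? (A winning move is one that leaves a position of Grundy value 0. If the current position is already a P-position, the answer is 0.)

2

Heap A, S = {1, 5}:
G(0) = 0
G(1) = mex{0} = 1
G(2) = mex{1} = 0
G(3) = mex{0} = 1
G(4) = mex{1} = 0
G(5) = mex{0,0} = 1
G(6) = mex{1,1} = 0
G(7) = mex{0,0} = 1
G(8) = mex{1,1} = 0
G(9) = mex{0,0} = 1
G(10) = mex{1,1} = 0
G(11) = mex{0,0} = 1
G(12) = mex{1,1} = 0
G(13) = mex{0,0} = 1
G(14) = mex{1,1} = 0
G(15) = mex{0,0} = 1
G(16) = mex{1,1} = 0
G(17) = mex{0,0} = 1
G(18) = mex{1,1} = 0
G(19) = mex{0,0} = 1
G_A(19) = 1.
Heap B, S = {3, 4, 5}:
G(0) = 0
G(1) = mex{} = 0
G(2) = mex{} = 0
G(3) = mex{0} = 1
G(4) = mex{0,0} = 1
G(5) = mex{0,0,0} = 1
G(6) = mex{1,0,0} = 2
G(7) = mex{1,1,0} = 2
G(8) = mex{1,1,1} = 0
G(9) = mex{2,1,1} = 0
G(10) = mex{2,2,1} = 0
G(11) = mex{0,2,2} = 1
G(12) = mex{0,0,2} = 1
G(13) = mex{0,0,0} = 1
G(14) = mex{1,0,0} = 2
G(15) = mex{1,1,0} = 2
G(16) = mex{1,1,1} = 0
G(17) = mex{2,1,1} = 0
G(18) = mex{2,2,1} = 0
G(19) = mex{0,2,2} = 1
G(20) = mex{0,0,2} = 1
G(21) = mex{0,0,0} = 1
G_B(21) = 1.
Heap C, S = {2, 6, 7, 9}:
n :  0  1  2  3  4  5  6  7  8  9 10 11 12 13 14 15 16 17 18 19 20 21 22 23 24 25
G :  0  0  1  1  0  0  1  1  2  2  3  3  2  2  3  0  0  1  1  0  0  1  1  2  2  3
G_C(25) = 3.
Combined Grundy value = 1 ⊕ 1 ⊕ 3 = 3.
A winning move leaves total XOR = 0, i.e. changes one component's Grundy value g to g ⊕ X where X is the current total.
Heap A: need g' = 1⊕3 = 2. Options: 19−1→G=0, 19−5→G=0. Hits: 0.
Heap B: need g' = 1⊕3 = 2. Options: 21−3→G=0, 21−4→G=0, 21−5→G=0. Hits: 0.
Heap C: need g' = 3⊕3 = 0. Options: 25−2→G=2, 25−6→G=0, 25−7→G=1, 25−9→G=0. Hits: 2.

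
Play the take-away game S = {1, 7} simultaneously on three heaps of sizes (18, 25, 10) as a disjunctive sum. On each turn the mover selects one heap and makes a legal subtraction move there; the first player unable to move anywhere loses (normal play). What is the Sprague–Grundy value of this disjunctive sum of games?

1

All heaps use S = {1, 7}:
n :  0  1  2  3  4  5  6  7  8  9 10 11 12 13 14 15 16 17 18 19 20 21 22 23 24 25
G :  0  1  0  1  0  1  0  1  0  1  0  1  0  1  0  1  0  1  0  1  0  1  0  1  0  1
Heap A: G(18) = 0.
Heap B: G(25) = 1.
Heap C: G(10) = 0.
Combined Grundy value = 0 ⊕ 1 ⊕ 0 = 1.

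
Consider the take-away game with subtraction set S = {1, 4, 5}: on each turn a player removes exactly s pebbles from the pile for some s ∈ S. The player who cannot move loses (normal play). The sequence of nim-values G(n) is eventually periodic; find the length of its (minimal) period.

n :  0  1  2  3  4  5  6  7  8  9 10 11 12 13 14 15 16 17
G :  0  1  0  1  2  3  2  3  0  1  0  1  2  3  2  3  0  1
G(n+8) = G(n) holds for n = 0,…,4 (a full window of length max(S) = 5), so the sequence is purely periodic with period 8.

8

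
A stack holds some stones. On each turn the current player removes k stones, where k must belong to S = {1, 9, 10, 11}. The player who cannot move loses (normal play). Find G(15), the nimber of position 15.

n :  0  1  2  3  4  5  6  7  8  9 10 11 12 13 14 15
G :  0  1  0  1  0  1  0  1  0  1  2  3  2  3  2  3

3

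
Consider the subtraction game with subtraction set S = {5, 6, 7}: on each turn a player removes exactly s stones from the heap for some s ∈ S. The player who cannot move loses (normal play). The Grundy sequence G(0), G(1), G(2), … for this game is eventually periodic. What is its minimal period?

n :  0  1  2  3  4  5  6  7  8  9 10 11 12 13 14 15 16 17 18 19 20 21 22 23 24 25
G :  0  0  0  0  0  1  1  1  1  1  2  2  0  0  0  0  0  1  1  1  1  1  2  2  0  0
G(n+12) = G(n) holds for n = 0,…,6 (a full window of length max(S) = 7), so the sequence is purely periodic with period 12.

12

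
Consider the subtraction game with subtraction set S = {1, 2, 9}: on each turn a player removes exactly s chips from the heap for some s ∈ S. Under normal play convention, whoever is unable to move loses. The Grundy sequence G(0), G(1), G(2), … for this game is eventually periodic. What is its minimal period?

10

n :  0  1  2  3  4  5  6  7  8  9 10 11 12 13 14 15 16 17 18 19 20 21
G :  0  1  2  0  1  2  0  1  2  3  0  1  2  0  1  2  0  1  2  3  0  1
G(n+10) = G(n) holds for n = 0,…,8 (a full window of length max(S) = 9), so the sequence is purely periodic with period 10.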